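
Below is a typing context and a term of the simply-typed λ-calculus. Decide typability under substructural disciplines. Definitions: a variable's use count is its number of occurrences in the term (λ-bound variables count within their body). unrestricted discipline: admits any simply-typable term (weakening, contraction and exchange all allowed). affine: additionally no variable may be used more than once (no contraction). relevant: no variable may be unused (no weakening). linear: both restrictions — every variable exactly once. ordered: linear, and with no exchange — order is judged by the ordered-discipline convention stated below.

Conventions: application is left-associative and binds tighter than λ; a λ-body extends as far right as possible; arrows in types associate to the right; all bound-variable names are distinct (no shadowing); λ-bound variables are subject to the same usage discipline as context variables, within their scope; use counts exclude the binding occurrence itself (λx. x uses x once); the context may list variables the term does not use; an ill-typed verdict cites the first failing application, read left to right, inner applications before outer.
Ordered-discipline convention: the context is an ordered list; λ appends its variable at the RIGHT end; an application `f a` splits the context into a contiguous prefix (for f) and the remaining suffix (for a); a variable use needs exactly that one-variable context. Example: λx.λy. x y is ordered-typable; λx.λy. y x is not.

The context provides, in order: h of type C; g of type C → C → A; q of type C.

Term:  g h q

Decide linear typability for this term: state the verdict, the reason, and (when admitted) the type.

yes — single use per variable (h, g, q); term : A
counts: h=1; g=1; q=1
use order (left to right): g, h, q
typing: well-typed at A
per-discipline verdicts: ordered ✗ | linear ✓ | affine ✓ | relevant ✓ | unrestricted ✓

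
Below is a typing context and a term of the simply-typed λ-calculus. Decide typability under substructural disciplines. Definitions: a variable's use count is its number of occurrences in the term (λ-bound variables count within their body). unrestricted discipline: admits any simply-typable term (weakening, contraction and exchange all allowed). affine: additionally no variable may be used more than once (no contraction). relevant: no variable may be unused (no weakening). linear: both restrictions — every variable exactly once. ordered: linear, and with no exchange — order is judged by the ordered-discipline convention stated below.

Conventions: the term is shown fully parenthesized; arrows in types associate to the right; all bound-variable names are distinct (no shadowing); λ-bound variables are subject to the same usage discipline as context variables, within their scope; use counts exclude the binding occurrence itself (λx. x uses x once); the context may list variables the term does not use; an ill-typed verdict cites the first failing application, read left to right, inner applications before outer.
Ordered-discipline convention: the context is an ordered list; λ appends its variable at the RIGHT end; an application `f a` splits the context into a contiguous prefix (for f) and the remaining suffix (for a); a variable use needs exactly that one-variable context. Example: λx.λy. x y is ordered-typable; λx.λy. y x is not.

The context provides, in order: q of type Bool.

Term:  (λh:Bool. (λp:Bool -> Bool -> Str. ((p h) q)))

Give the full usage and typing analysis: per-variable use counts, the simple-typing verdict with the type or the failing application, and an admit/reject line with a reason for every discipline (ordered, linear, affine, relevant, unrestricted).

variable uses: q: 1; h (bound): 1; p (bound): 1
left-to-right use order: p, h, q
typing: the term checks, with type Bool -> (Bool -> Bool -> Str) -> Str
ordered: ✗ — no contiguous prefix/suffix split fits p, h, q
linear: ✓ — single use per variable (q, h, p)
affine: ✓ — none of q, h, p used more than once
relevant: ✓ — every one of q, h, p appears
unrestricted: ✓ — type-checks (Bool -> (Bool -> Bool -> Str) -> Str) and nothing is barred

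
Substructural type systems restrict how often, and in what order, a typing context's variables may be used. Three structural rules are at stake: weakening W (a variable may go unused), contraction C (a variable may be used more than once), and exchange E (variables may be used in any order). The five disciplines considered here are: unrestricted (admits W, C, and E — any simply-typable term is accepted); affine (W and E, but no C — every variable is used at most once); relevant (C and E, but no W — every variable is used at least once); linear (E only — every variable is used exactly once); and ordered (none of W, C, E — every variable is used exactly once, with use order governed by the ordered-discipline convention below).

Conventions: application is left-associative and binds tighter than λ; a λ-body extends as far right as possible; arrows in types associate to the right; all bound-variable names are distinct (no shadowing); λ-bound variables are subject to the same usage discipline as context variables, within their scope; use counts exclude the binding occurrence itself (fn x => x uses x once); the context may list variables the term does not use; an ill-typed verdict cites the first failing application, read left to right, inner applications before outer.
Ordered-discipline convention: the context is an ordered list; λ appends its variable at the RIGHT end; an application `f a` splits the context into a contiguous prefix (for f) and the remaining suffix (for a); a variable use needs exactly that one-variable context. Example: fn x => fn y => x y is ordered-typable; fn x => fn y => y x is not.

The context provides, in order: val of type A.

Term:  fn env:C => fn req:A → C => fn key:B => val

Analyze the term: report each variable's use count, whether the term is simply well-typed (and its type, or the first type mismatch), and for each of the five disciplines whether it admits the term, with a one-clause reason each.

use counts: val: 1×; env (λ-bound): 0×; req (λ-bound): 0×; key (λ-bound): 0×
use order (left to right): val
typing: well-typed — term : C → (A → C) → B → A
ordered: ✗ — unused: env, req, key — weakening required
linear: ✗ — unused: env, req, key — weakening required
affine: ✓ — no duplicate uses among val, env, req, key
relevant: ✗ — unused: env, req, key — weakening required
unrestricted: ✓ — well-typed at C → (A → C) → B → A; no restrictions here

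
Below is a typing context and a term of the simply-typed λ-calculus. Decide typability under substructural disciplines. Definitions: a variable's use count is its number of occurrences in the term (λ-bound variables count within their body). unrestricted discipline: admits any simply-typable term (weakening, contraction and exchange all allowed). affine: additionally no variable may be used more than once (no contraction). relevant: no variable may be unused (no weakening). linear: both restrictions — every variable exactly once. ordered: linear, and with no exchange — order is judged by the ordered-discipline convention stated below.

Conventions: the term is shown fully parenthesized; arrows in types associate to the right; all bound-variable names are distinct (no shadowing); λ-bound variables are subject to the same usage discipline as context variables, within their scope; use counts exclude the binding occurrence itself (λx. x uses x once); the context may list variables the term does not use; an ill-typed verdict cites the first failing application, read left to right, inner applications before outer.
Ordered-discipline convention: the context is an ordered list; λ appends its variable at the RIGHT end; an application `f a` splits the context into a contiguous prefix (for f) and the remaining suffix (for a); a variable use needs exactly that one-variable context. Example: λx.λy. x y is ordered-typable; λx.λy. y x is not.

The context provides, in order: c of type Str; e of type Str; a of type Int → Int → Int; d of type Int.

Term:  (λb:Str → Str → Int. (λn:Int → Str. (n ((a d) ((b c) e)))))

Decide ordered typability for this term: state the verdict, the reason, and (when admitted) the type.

no — use order n, a, d, b, c, e needs exchange
use counts: c: 1×, e: 1×, a: 1×, d: 1×, b (λ-bound): 1×, n (λ-bound): 1×
use order (left to right): n, a, d, b, c, e
typing: well-typed at (Str → Str → Int) → (Int → Str) → Str
all disciplines: ordered ✗, linear ✓, affine ✓, relevant ✓, unrestricted ✓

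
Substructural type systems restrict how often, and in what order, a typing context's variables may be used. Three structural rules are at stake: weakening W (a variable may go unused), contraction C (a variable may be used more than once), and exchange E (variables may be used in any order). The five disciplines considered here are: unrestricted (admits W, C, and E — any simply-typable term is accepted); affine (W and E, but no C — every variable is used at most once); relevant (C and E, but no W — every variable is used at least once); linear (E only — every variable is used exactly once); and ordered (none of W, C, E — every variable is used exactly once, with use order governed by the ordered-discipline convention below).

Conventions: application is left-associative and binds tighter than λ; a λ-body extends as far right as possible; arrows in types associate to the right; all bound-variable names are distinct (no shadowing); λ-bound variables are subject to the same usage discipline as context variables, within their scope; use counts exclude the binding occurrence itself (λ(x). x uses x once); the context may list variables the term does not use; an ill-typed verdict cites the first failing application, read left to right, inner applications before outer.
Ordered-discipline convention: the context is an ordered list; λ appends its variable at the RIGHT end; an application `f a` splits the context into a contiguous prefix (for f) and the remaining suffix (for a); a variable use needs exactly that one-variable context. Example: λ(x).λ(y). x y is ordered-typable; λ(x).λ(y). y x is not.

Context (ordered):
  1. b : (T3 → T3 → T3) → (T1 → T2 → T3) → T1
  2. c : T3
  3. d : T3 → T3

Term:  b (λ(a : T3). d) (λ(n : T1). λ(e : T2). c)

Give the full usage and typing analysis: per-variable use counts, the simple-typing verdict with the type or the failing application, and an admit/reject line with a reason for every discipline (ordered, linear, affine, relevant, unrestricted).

variable uses: b: 1, c: 1, d: 1, a [bound]: 0, n [bound]: 0, e [bound]: 0
uses in reading order: b, d, c
typing: well-typed — term : T1
ordered ✗ (needs weakening: a, n, e unused)
linear ✗ (needs weakening: a, n, e unused)
affine ✓ (at most one use each (b, c, d, a, n, e))
relevant ✗ (needs weakening: a, n, e unused)
unrestricted ✓ (well-typed at T1; no restrictions here)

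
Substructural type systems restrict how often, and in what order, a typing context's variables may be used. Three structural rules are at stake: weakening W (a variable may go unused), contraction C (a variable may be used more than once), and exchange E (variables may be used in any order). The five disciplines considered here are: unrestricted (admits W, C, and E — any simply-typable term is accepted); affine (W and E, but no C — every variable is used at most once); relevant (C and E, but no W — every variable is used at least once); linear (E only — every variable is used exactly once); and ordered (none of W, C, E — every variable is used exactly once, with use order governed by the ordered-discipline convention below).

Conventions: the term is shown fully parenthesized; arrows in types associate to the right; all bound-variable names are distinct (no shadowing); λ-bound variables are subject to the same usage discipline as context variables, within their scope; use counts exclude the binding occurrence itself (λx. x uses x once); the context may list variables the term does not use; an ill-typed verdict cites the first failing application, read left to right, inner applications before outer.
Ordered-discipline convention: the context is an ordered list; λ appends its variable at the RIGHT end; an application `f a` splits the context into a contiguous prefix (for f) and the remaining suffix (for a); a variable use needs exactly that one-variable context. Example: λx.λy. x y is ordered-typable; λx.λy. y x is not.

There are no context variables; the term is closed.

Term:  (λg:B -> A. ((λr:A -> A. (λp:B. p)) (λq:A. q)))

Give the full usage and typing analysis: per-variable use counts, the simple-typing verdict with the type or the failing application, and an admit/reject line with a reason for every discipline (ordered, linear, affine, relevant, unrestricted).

variable uses: g [bound]: 0×, r [bound]: 0×, p [bound]: 1×, q [bound]: 1×
uses in reading order: p, q
typing: well-typed — term : (B -> A) -> B -> B
ordered: ✗, g, r never used (weakening)
linear: ✗, g, r never used (weakening)
affine: ✓, none of g, r, p, q used more than once
relevant: ✗, g, r never used (weakening)
unrestricted: ✓, type-checks ((B -> A) -> B -> B) and nothing is barred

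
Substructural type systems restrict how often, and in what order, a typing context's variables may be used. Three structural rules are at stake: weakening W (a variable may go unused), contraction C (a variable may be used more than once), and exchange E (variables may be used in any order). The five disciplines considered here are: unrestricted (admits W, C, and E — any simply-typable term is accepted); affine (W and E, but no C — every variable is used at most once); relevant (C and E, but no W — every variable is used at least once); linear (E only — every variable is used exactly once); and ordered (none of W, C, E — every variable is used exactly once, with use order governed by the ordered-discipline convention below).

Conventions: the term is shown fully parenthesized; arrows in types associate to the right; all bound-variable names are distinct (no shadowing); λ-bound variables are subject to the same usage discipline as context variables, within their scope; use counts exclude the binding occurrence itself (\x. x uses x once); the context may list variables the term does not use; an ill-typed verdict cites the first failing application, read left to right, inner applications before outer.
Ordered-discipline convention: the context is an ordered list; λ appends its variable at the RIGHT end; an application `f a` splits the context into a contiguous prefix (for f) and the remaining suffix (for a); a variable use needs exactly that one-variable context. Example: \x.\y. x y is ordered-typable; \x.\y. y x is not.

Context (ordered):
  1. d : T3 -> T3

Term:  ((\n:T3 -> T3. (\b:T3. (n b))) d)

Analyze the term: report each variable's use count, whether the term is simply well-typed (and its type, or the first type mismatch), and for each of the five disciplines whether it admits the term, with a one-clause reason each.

variable uses: d=1, n (λ-bound)=1, b (λ-bound)=1
left-to-right use order: n, b, d
typing: well-typed at T3 -> T3
ordered ✓ (single-use (d, n, b), ordered derivation ok)
linear ✓ (each of d, n, b used exactly once)
affine ✓ (d, n, b: no repeats, contraction unneeded)
relevant ✓ (at least one use each (d, n, b))
unrestricted ✓ (well-typed at T3 -> T3; no restrictions here)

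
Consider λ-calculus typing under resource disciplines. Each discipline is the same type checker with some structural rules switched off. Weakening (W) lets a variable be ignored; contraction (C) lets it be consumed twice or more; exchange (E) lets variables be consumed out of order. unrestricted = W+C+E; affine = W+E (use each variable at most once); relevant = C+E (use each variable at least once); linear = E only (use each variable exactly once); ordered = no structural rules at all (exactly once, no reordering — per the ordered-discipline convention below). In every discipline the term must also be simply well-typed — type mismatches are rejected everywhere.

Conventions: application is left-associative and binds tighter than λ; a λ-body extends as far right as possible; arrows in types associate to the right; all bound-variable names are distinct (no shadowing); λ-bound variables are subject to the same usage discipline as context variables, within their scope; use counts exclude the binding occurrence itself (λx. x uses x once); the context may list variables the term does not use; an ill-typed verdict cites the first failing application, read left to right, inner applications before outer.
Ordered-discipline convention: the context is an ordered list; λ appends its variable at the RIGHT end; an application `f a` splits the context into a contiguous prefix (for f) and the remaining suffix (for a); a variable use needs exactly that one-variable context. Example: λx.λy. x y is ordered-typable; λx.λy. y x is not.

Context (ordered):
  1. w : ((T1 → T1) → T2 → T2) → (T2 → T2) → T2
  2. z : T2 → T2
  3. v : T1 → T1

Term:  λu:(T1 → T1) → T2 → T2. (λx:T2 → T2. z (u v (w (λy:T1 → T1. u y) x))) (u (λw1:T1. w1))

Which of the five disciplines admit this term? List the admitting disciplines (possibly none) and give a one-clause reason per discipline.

admitted in: relevant, unrestricted
use counts: w ×1, z ×1, v ×1, u (bound) ×3, x (bound) ×1, y (bound) ×1, w1 (bound) ×1
uses in reading order: z, u, v, w, u, y, x, u, w1
typing: well-typed — term : ((T1 → T1) → T2 → T2) → T2
ordered ✗ (needs contraction — u ×3)
linear ✗ (needs contraction — u ×3)
affine ✗ (needs contraction — u ×3)
relevant ✓ (none of w, z, v, u, x, y, w1 goes unused)
unrestricted ✓ (simply typable at ((T1 → T1) → T2 → T2) → T2; W, C, E all held)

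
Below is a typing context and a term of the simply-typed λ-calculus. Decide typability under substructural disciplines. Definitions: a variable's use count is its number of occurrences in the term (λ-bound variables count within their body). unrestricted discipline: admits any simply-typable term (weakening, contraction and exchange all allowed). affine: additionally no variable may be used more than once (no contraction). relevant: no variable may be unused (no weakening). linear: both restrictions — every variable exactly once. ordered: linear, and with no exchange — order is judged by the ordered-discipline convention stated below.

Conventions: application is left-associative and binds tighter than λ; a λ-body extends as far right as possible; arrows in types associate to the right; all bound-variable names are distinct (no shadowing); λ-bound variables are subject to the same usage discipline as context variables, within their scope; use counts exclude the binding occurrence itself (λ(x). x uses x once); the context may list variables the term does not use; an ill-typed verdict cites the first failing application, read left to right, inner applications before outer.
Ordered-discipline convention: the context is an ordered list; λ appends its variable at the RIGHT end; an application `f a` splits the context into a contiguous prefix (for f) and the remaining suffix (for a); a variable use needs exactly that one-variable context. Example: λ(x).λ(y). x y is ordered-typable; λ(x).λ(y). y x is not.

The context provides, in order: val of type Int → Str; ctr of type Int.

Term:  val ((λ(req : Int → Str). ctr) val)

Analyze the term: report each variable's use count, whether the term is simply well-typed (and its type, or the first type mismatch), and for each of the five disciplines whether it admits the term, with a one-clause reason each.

counts: val ×2; ctr ×1; req [bound] ×0
uses in reading order: val, ctr, val
typing: well-typed — term : Str
ordered ✗ (val ×2 used more than once (contraction); needs weakening: req unused)
linear ✗ (val ×2 used more than once (contraction); needs weakening: req unused)
affine ✗ (val ×2 used more than once (contraction))
relevant ✗ (needs weakening: req unused)
unrestricted ✓ (typability at Str is all that's needed)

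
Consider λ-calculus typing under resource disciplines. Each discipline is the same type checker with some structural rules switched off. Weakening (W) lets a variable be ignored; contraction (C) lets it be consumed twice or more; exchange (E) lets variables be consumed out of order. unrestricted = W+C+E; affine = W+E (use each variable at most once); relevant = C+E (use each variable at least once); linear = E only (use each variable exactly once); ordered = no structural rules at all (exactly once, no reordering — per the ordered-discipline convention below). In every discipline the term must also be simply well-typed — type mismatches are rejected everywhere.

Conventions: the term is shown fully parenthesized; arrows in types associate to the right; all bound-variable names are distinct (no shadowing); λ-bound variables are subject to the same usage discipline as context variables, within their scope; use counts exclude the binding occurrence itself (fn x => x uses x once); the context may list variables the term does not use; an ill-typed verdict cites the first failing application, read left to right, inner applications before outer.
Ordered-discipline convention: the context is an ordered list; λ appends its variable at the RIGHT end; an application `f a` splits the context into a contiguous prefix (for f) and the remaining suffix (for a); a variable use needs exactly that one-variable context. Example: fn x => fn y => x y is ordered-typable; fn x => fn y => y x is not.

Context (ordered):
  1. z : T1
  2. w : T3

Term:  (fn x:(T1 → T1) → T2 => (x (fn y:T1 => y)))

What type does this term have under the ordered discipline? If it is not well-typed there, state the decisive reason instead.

not well-typed under ordered — z, w left unused
usage: z: 0×, w: 0×, x [bound]: 1×, y [bound]: 1×
left-to-right use order: x, y
typing: well-typed — term : ((T1 → T1) → T2) → T2
all disciplines: ordered ✗; linear ✗; affine ✓; relevant ✗; unrestricted ✓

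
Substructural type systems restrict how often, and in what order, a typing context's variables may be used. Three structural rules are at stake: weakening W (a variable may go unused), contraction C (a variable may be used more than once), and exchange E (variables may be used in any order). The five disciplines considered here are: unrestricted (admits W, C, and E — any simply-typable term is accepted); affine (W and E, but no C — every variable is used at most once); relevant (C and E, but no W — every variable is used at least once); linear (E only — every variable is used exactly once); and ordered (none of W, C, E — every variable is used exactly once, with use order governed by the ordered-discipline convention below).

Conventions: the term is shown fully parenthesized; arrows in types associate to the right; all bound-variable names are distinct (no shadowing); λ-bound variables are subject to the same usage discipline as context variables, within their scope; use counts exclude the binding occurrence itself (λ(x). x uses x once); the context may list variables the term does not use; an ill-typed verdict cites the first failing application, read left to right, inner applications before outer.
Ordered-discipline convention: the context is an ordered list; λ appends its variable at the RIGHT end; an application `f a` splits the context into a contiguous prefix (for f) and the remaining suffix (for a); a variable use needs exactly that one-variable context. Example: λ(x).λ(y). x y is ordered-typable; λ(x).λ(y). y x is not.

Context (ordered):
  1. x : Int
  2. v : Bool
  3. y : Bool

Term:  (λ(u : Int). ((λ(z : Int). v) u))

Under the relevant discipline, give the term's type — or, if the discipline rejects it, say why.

not well-typed under relevant — x, y, z left unused
counts: x=0, v=1, y=0, u [bound]=1, z [bound]=0
order of uses: v, u
typing: well-typed at Int → Bool
all disciplines: ordered ✗, linear ✗, affine ✓, relevant ✗, unrestricted ✓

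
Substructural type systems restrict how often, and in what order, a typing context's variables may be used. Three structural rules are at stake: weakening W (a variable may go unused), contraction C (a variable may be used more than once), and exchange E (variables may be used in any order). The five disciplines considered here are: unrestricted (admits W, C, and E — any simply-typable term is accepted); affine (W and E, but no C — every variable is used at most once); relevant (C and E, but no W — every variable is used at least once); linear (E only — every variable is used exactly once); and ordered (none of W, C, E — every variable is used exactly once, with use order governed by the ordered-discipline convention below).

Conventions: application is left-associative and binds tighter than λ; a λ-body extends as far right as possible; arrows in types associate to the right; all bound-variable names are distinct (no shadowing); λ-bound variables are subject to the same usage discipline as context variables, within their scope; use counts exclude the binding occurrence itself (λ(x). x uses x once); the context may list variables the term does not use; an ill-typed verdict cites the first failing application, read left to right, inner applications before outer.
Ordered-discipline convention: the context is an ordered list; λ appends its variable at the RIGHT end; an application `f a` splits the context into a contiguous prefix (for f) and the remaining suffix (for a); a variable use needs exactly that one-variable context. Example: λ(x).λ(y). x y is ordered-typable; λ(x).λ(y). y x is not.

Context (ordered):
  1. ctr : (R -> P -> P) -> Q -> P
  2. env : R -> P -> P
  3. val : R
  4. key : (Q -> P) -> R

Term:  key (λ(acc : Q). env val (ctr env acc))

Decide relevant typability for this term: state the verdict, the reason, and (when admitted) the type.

yes — at least one use each (ctr, env, val, key, acc); term : R
usage: ctr ×1, env ×2, val ×1, key ×1, acc [bound] ×1
use order (left to right): key, env, val, ctr, env, acc
typing: ✓ — R
per-discipline verdicts: ordered ✗, linear ✗, affine ✗, relevant ✓, unrestricted ✓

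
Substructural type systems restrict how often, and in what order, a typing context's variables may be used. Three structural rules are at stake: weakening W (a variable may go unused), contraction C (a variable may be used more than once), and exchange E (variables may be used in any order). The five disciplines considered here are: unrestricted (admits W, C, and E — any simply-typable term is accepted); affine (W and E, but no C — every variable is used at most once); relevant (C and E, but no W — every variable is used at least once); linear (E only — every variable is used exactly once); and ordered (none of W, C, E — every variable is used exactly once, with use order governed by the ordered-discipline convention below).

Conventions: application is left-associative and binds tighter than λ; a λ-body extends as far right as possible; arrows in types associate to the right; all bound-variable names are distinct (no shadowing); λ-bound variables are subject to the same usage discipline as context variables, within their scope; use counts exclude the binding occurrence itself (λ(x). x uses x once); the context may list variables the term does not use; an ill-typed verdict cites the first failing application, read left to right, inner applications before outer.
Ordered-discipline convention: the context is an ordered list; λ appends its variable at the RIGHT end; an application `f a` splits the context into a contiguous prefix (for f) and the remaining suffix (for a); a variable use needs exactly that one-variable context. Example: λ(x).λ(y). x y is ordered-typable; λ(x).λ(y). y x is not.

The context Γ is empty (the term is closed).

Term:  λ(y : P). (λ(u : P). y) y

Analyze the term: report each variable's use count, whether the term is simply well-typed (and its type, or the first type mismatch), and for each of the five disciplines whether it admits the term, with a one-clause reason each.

use counts: y (bound): 2×; u (bound): 0×
order of uses: y, y
typing: the term checks, with type P -> P
ordered: ✗, uses contraction: y ×2; needs weakening: u unused
linear: ✗, uses contraction: y ×2; needs weakening: u unused
affine: ✗, uses contraction: y ×2
relevant: ✗, needs weakening: u unused
unrestricted: ✓, type-checks (P -> P) and nothing is barred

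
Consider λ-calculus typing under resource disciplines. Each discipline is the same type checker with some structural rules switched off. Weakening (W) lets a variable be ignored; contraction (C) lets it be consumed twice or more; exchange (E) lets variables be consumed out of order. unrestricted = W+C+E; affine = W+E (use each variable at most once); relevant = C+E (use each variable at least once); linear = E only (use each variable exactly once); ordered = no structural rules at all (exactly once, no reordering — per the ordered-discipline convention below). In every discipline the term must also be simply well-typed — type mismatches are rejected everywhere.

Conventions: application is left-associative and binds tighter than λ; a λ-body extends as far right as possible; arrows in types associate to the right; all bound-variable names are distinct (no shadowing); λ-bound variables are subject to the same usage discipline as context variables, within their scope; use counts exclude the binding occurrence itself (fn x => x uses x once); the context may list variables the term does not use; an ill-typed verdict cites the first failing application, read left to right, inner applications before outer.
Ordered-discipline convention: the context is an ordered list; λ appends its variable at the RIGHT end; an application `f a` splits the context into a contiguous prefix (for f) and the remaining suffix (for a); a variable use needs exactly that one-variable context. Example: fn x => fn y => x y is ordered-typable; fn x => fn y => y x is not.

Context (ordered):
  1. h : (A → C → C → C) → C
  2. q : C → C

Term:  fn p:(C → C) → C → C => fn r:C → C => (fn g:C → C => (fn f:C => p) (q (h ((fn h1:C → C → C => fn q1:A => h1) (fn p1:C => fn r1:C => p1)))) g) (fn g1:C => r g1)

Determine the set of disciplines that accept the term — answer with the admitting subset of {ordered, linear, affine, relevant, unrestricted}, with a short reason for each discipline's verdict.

admitted in: affine, unrestricted
variable uses: h ×1, q ×1, p (λ-bound) ×1, r (λ-bound) ×1, g (λ-bound) ×1, f (λ-bound) ×0, h1 (λ-bound) ×1, q1 (λ-bound) ×0, p1 (λ-bound) ×1, r1 (λ-bound) ×0, g1 (λ-bound) ×1
left-to-right use order: p, q, h, h1, p1, g, r, g1
typing: ✓ — ((C → C) → C → C) → (C → C) → C → C
ordered: ✗ — f, q1, r1 never used (weakening)
linear: ✗ — f, q1, r1 never used (weakening)
affine: ✓ — none of h, q, p, r, g, f, h1, q1, p1, r1, g1 used more than once
relevant: ✗ — f, q1, r1 never used (weakening)
unrestricted: ✓ — type-checks (((C → C) → C → C) → (C → C) → C → C) and nothing is barred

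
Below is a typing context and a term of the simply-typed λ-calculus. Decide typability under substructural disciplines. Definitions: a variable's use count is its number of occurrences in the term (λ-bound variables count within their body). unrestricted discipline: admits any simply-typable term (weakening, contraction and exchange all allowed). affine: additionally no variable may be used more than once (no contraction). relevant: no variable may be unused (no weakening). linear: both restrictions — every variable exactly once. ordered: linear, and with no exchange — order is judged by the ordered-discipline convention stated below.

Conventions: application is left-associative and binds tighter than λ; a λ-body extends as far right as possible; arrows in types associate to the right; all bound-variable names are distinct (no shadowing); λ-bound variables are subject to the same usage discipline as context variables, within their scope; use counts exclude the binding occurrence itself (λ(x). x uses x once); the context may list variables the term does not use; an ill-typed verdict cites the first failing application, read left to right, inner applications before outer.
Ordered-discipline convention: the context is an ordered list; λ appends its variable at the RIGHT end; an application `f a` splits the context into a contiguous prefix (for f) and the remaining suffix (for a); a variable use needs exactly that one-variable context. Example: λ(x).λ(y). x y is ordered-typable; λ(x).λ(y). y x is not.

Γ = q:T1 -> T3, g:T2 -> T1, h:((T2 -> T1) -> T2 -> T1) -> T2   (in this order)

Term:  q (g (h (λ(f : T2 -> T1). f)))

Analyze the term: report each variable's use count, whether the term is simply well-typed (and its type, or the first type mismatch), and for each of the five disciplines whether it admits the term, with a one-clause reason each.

use counts: q: 1×, g: 1×, h: 1×, f (λ-bound): 1×
uses in reading order: q, g, h, f
typing: the term checks, with type T3
ordered: ✓ — single-use (q, g, h, f), ordered derivation ok
linear: ✓ — single use per variable (q, g, h, f)
affine: ✓ — no duplicate uses among q, g, h, f
relevant: ✓ — none of q, g, h, f goes unused
unrestricted: ✓ — well-typed at T3; no restrictions here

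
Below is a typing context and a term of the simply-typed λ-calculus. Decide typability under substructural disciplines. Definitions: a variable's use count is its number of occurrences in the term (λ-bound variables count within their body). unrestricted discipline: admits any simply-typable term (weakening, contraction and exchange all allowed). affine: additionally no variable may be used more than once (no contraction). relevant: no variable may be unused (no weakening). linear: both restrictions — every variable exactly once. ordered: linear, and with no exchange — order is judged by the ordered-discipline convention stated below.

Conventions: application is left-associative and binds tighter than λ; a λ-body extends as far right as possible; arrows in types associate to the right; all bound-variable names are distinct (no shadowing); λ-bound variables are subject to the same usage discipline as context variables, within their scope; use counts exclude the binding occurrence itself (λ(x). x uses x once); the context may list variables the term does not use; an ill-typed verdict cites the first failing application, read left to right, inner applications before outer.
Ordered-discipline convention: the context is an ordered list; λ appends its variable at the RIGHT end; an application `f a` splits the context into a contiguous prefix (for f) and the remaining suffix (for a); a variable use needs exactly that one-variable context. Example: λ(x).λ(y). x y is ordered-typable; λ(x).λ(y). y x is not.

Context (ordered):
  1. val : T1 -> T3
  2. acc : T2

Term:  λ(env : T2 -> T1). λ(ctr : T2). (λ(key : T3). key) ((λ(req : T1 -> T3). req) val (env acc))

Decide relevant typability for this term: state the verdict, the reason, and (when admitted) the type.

no — needs weakening: ctr unused
use counts: val: 1, acc: 1, env [bound]: 1, ctr [bound]: 0, key [bound]: 1, req [bound]: 1
uses in reading order: key, req, val, env, acc
typing: well-typed at (T2 -> T1) -> T2 -> T3
all disciplines: ordered ✗ · linear ✗ · affine ✓ · relevant ✗ · unrestricted ✓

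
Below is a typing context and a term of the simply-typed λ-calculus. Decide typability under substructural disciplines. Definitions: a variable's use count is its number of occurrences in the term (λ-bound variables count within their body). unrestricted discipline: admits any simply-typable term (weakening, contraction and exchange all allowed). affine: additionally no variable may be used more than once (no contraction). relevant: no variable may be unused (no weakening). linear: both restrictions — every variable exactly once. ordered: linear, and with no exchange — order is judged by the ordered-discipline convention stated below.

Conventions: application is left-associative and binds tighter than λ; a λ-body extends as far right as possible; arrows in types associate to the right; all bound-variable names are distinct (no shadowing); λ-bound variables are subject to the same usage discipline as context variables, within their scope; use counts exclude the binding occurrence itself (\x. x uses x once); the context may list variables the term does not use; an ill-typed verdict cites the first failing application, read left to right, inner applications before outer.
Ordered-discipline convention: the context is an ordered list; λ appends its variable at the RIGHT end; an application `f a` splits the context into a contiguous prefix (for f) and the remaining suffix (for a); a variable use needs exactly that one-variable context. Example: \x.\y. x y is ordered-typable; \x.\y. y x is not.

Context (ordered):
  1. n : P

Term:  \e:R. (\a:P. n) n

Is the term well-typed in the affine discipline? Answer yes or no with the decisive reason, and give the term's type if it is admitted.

no — repeated use of n ×2
variable uses: n: 2×, e [bound]: 0×, a [bound]: 0×
order of uses: n, n
typing: well-typed at R -> P
per-discipline verdicts: ordered ✗ · linear ✗ · affine ✗ · relevant ✗ · unrestricted ✓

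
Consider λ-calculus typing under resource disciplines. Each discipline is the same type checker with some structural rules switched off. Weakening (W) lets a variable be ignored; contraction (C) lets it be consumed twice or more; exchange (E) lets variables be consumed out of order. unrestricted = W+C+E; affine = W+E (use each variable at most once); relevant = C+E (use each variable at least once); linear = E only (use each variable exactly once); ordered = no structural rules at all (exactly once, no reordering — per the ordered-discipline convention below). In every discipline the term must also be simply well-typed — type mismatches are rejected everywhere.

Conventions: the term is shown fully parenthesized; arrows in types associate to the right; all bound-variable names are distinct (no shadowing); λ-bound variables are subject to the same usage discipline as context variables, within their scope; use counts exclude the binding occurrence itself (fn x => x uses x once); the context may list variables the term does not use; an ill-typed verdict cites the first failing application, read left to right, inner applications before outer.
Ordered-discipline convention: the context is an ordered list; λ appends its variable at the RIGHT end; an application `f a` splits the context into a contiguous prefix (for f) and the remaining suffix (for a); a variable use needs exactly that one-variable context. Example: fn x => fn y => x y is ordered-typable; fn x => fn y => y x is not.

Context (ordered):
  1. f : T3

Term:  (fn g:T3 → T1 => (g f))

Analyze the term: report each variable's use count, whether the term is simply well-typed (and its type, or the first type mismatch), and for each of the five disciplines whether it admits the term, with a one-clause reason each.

usage: f=1; g (λ-bound)=1
left-to-right use order: g, f
typing: well-typed — term : (T3 → T1) → T1
ordered: ✗ — needs exchange: uses follow g, f
linear: ✓ — single use per variable (f, g)
affine: ✓ — f, g: no repeats, contraction unneeded
relevant: ✓ — none of f, g goes unused
unrestricted: ✓ — type-checks ((T3 → T1) → T1) and nothing is barred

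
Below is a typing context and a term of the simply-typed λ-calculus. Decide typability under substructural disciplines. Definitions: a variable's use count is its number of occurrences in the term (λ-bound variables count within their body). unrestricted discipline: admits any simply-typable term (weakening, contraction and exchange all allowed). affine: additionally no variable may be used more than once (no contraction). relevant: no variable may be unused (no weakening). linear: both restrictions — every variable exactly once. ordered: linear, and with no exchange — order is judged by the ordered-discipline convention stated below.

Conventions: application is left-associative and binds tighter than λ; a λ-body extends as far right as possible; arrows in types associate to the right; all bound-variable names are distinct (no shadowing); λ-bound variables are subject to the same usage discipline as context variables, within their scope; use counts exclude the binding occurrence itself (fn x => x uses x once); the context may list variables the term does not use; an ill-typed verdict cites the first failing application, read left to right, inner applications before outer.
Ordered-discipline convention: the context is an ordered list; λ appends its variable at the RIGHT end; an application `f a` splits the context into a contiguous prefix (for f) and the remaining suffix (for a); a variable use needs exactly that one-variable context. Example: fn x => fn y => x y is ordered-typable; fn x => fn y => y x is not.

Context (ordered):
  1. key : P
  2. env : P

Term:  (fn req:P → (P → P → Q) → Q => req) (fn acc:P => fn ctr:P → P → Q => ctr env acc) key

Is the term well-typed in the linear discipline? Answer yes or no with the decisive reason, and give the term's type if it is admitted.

yes — single use per variable (key, env, req, acc, ctr); term : (P → P → Q) → Q
usage: key=1; env=1; req (bound)=1; acc (bound)=1; ctr (bound)=1
use order (left to right): req, ctr, env, acc, key
typing: well-typed at (P → P → Q) → Q
per-discipline verdicts: ordered ✗ · linear ✓ · affine ✓ · relevant ✓ · unrestricted ✓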